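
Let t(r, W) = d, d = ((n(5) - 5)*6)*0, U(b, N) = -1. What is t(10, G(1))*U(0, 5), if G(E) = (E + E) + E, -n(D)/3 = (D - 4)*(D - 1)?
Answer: 0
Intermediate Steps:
n(D) = -3*(-1 + D)*(-4 + D) (n(D) = -3*(D - 4)*(D - 1) = -3*(-4 + D)*(-1 + D) = -3*(-1 + D)*(-4 + D))
G(E) = 3*E (G(E) = 2*E + E = 3*E)
d = 0 (d = (((-12 - 3*5² + 15*5) - 5)*6)*0 = (((-12 - 3*25 + 75) - 5)*6)*0 = (((-12 - 75 + 75) - 5)*6)*0 = ((-12 - 5)*6)*0 = -17*6*0 = -102*0 = 0)
t(r, W) = 0
t(10, G(1))*U(0, 5) = 0*(-1) = 0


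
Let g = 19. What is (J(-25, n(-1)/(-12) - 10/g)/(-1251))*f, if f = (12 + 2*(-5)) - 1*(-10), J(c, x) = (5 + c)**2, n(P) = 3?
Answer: -1600/417 ≈ -3.8369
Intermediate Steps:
f = 12 (f = (12 - 10) + 10 = 2 + 10 = 12)
(J(-25, n(-1)/(-12) - 10/g)/(-1251))*f = ((5 - 25)**2/(-1251))*12 = ((-20)**2*(-1/1251))*12 = (400*(-1/1251))*12 = -400/1251*12 = -1600/417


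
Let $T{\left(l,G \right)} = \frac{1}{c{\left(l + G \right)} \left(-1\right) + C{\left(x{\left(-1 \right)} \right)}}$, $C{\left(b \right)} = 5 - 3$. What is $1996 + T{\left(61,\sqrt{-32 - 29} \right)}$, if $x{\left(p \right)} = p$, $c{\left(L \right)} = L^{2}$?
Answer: $\frac{- 7301367 i + 243512 \sqrt{61}}{2 \left(- 1829 i + 61 \sqrt{61}\right)} \approx 1996.0 + 6.6638 \cdot 10^{-5} i$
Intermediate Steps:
$C{\left(b \right)} = 2$ ($C{\left(b \right)} = 5 - 3 = 2$)
$T{\left(l,G \right)} = \frac{1}{2 - \left(G + l\right)^{2}}$ ($T{\left(l,G \right)} = \frac{1}{\left(l + G\right)^{2} \left(-1\right) + 2} = \frac{1}{\left(G + l\right)^{2} \left(-1\right) + 2} = \frac{1}{- \left(G + l\right)^{2} + 2} = \frac{1}{2 - \left(G + l\right)^{2}}$)
$1996 + T{\left(61,\sqrt{-32 - 29} \right)} = 1996 - \frac{1}{-2 + \left(\sqrt{-32 - 29} + 61\right)^{2}} = 1996 - \frac{1}{-2 + \left(\sqrt{-61} + 61\right)^{2}} = 1996 - \frac{1}{-2 + \left(i \sqrt{61} + 61\right)^{2}} = 1996 - \frac{1}{-2 + \left(61 + i \sqrt{61}\right)^{2}}$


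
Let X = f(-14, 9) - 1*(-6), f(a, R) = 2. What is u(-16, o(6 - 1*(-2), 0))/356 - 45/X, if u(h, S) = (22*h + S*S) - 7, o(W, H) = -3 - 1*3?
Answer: -4651/712 ≈ -6.5323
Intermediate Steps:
o(W, H) = -6 (o(W, H) = -3 - 3 = -6)
u(h, S) = -7 + S**2 + 22*h (u(h, S) = (22*h + S**2) - 7 = (S**2 + 22*h) - 7 = -7 + S**2 + 22*h)
X = 8 (X = 2 - 1*(-6) = 2 + 6 = 8)
u(-16, o(6 - 1*(-2), 0))/356 - 45/X = (-7 + (-6)**2 + 22*(-16))/356 - 45/8 = (-7 + 36 - 352)*(1/356) - 45*1/8 = -323*1/356 - 45/8 = -323/356 - 45/8 = -4651/712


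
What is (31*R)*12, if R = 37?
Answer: 13764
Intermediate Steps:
(31*R)*12 = (31*37)*12 = 1147*12 = 13764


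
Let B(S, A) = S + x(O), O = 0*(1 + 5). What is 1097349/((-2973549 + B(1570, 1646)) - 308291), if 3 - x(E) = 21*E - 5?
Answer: -1097349/3280262 ≈ -0.33453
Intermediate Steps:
O = 0 (O = 0*6 = 0)
x(E) = 8 - 21*E (x(E) = 3 - (21*E - 5) = 3 - (-5 + 21*E) = 3 + (5 - 21*E) = 8 - 21*E)
B(S, A) = 8 + S (B(S, A) = S + (8 - 21*0) = S + (8 + 0) = S + 8 = 8 + S)
1097349/((-2973549 + B(1570, 1646)) - 308291) = 1097349/((-2973549 + (8 + 1570)) - 308291) = 1097349/((-2973549 + 1578) - 308291) = 1097349/(-2971971 - 308291) = 1097349/(-3280262) = 1097349*(-1/3280262) = -1097349/3280262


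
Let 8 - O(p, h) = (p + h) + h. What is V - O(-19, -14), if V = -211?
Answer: -266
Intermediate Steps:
O(p, h) = 8 - p - 2*h (O(p, h) = 8 - ((p + h) + h) = 8 - ((h + p) + h) = 8 - (p + 2*h) = 8 + (-p - 2*h) = 8 - p - 2*h)
V - O(-19, -14) = -211 - (8 - 1*(-19) - 2*(-14)) = -211 - (8 + 19 + 28) = -211 - 1*55 = -211 - 55 = -266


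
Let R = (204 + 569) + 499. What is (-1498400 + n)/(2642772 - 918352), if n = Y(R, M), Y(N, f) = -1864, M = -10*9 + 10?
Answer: -375066/431105 ≈ -0.87001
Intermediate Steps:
R = 1272 (R = 773 + 499 = 1272)
M = -80 (M = -90 + 10 = -80)
n = -1864
(-1498400 + n)/(2642772 - 918352) = (-1498400 - 1864)/(2642772 - 918352) = -1500264/1724420 = -1500264*1/1724420 = -375066/431105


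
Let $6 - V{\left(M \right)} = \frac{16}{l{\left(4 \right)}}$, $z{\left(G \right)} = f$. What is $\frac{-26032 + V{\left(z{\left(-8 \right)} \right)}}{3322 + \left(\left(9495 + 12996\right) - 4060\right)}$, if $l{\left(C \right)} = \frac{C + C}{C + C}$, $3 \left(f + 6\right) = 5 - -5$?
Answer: $- \frac{26042}{21753} \approx -1.1972$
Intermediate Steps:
$f = - \frac{8}{3}$ ($f = -6 + \frac{5 - -5}{3} = -6 + \frac{5 + 5}{3} = -6 + \frac{1}{3} \cdot 10 = -6 + \frac{10}{3} = - \frac{8}{3} \approx -2.6667$)
$z{\left(G \right)} = - \frac{8}{3}$
$l{\left(C \right)} = 1$ ($l{\left(C \right)} = \frac{2 C}{2 C} = 2 C \frac{1}{2 C} = 1$)
$V{\left(M \right)} = -10$ ($V{\left(M \right)} = 6 - \frac{16}{1} = 6 - 16 \cdot 1 = 6 - 16 = -10$)
$\frac{-26032 + V{\left(z{\left(-8 \right)} \right)}}{3322 + \left(\left(9495 + 12996\right) - 4060\right)} = \frac{-26032 - 10}{3322 + \left(\left(9495 + 12996\right) - 4060\right)} = - \frac{26042}{3322 + \left(22491 - 4060\right)} = - \frac{26042}{3322 + 18431} = - \frac{26042}{21753}$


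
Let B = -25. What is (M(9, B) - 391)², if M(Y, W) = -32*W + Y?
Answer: 174724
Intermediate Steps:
M(Y, W) = Y - 32*W
(M(9, B) - 391)² = ((9 - 32*(-25)) - 391)² = ((9 + 800) - 391)² = (809 - 391)² = 418² = 174724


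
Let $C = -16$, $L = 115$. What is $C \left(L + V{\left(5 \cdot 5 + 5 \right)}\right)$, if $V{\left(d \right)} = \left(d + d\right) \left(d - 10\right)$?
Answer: $-21040$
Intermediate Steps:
$V{\left(d \right)} = 2 d \left(-10 + d\right)$
$C \left(L + V{\left(5 \cdot 5 + 5 \right)}\right) = - 16 \left(115 + 2 \left(5 \cdot 5 + 5\right) \left(-10 + \left(5 \cdot 5 + 5\right)\right)\right) = - 16 \left(115 + 2 \left(25 + 5\right) \left(-10 + \left(25 + 5\right)\right)\right) = - 16 \left(115 + 2 \cdot 30 \left(-10 + 30\right)\right) = - 16 \left(115 + 2 \cdot 30 \cdot 20\right) = - 16 \left(115 + 1200\right) = \left(-16\right) 1315 = -21040$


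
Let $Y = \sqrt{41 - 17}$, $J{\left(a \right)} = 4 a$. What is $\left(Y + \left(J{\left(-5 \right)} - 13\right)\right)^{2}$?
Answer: $1113 - 132 \sqrt{6} \approx 789.67$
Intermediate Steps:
$Y = 2 \sqrt{6}$ ($Y = \sqrt{24} = 2 \sqrt{6} \approx 4.899$)
$\left(Y + \left(J{\left(-5 \right)} - 13\right)\right)^{2} = \left(2 \sqrt{6} + \left(4 \left(-5\right) - 13\right)\right)^{2} = \left(2 \sqrt{6} - 33\right)^{2} = \left(-33 + 2 \sqrt{6}\right)^{2}$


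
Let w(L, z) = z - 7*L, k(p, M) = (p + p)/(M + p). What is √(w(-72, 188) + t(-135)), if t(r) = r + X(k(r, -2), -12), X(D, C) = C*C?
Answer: √701 ≈ 26.476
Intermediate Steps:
k(p, M) = 2*p/(M + p) (k(p, M) = (2*p)/(M + p) = 2*p/(M + p))
X(D, C) = C²
t(r) = 144 + r (t(r) = r + (-12)² = r + 144 = 144 + r)
√(w(-72, 188) + t(-135)) = √((188 - 7*(-72)) + (144 - 135)) = √((188 + 504) + 9) = √(692 + 9) = √701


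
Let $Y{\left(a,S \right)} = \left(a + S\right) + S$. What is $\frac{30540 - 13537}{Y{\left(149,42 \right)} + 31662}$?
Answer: $\frac{17003}{31895} \approx 0.53309$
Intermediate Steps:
$Y{\left(a,S \right)} = a + 2 S$ ($Y{\left(a,S \right)} = \left(S + a\right) + S = a + 2 S$)
$\frac{30540 - 13537}{Y{\left(149,42 \right)} + 31662} = \frac{30540 - 13537}{\left(149 + 2 \cdot 42\right) + 31662} = \frac{17003}{\left(149 + 84\right) + 31662} = \frac{17003}{233 + 31662} = \frac{17003}{31895}$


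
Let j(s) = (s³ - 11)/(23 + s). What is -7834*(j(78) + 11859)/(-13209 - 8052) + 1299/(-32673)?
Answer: 142679863388887/23386908651 ≈ 6100.8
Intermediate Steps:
j(s) = (-11 + s³)/(23 + s)
-7834*(j(78) + 11859)/(-13209 - 8052) + 1299/(-32673) = -7834*((-11 + 78³)/(23 + 78) + 11859)/(-13209 - 8052) + 1299/(-32673) = -7834/((-21261/((-11 + 474552)/101 + 11859))) + 1299*(-1/32673) = -7834/((-21261/((1/101)*474541 + 11859))) - 433/10891 = -7834/((-21261/(474541/101 + 11859))) - 433/10891 = -7834/((-21261/1672300/101)) - 433/10891 = -7834/((-21261*101/1672300)) - 433/10891 = -7834/(-2147361/1672300) - 433/10891 = -7834*(-1672300/2147361) - 433/10891 = 13100798200/2147361 - 433/10891 = 142679863388887/23386908651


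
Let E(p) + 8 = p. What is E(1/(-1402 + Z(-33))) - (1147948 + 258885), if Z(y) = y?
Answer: -2018816836/1435 ≈ -1.4068e+6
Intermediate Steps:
E(p) = -8 + p
E(1/(-1402 + Z(-33))) - (1147948 + 258885) = (-8 + 1/(-1402 - 33)) - (1147948 + 258885) = (-8 + 1/(-1435)) - 1*1406833 = (-8 - 1/1435) - 1406833 = -11481/1435 - 1406833 = -2018816836/1435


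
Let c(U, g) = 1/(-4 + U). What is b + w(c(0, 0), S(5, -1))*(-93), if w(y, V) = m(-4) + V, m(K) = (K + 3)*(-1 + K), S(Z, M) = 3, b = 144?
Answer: -600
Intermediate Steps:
m(K) = (-1 + K)*(3 + K) (m(K) = (3 + K)*(-1 + K) = (-1 + K)*(3 + K))
w(y, V) = 5 + V (w(y, V) = (-3 + (-4)**2 + 2*(-4)) + V = (-3 + 16 - 8) + V = 5 + V)
b + w(c(0, 0), S(5, -1))*(-93) = 144 + (5 + 3)*(-93) = 144 + 8*(-93) = 144 - 744 = -600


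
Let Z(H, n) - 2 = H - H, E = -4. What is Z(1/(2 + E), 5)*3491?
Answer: 6982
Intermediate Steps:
Z(H, n) = 2 (Z(H, n) = 2 + (H - H) = 2 + 0 = 2)
Z(1/(2 + E), 5)*3491 = 2*3491 = 6982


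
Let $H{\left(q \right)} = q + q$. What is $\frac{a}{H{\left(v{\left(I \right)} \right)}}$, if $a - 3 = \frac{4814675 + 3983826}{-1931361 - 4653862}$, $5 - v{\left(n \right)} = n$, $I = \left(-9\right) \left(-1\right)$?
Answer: $- \frac{1369646}{6585223} \approx -0.20799$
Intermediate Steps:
$I = 9$
$v{\left(n \right)} = 5 - n$
$H{\left(q \right)} = 2 q$
$a = \frac{10957168}{6585223}$ ($a = 3 + \frac{4814675 + 3983826}{-1931361 - 4653862} = 3 + \frac{8798501}{-6585223} = 3 + 8798501 \left(- \frac{1}{6585223}\right) = 3 - \frac{8798501}{6585223} = \frac{10957168}{6585223} \approx 1.6639$)
$\frac{a}{H{\left(v{\left(I \right)} \right)}} = \frac{10957168}{6585223 \cdot 2 \left(5 - 9\right)} = \frac{10957168}{6585223 \cdot 2 \left(-4\right)} = \frac{10957168}{6585223 \left(-8\right)} = \frac{10957168}{6585223} \left(- \frac{1}{8}\right) = - \frac{1369646}{6585223}$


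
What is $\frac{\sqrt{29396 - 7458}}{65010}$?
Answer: $\frac{\sqrt{21938}}{65010} \approx 0.0022783$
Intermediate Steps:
$\frac{\sqrt{29396 - 7458}}{65010} = \sqrt{21938} \cdot \frac{1}{65010} = \frac{\sqrt{21938}}{65010}$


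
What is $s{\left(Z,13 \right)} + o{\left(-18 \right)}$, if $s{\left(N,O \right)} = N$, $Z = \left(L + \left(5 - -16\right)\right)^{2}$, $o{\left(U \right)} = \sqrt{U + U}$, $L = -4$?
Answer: $289 + 6 i \approx 289.0 + 6.0 i$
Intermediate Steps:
$o{\left(U \right)} = \sqrt{2} \sqrt{U}$ ($o{\left(U \right)} = \sqrt{2 U} = \sqrt{2} \sqrt{U}$)
$Z = 289$ ($Z = \left(-4 + \left(5 - -16\right)\right)^{2} = \left(-4 + \left(5 + 16\right)\right)^{2} = \left(-4 + 21\right)^{2} = 17^{2} = 289$)
$s{\left(Z,13 \right)} + o{\left(-18 \right)} = 289 + \sqrt{2} \sqrt{-18} = 289 + \sqrt{2} \cdot 3 i \sqrt{2} = 289 + 6 i$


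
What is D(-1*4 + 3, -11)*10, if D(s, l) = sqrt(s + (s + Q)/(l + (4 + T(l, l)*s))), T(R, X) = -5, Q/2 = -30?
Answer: 5*sqrt(118) ≈ 54.314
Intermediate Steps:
Q = -60 (Q = 2*(-30) = -60)
D(s, l) = sqrt(s + (-60 + s)/(4 + l - 5*s)) (D(s, l) = sqrt(s + (s - 60)/(l + (4 - 5*s))) = sqrt(s + (-60 + s)/(4 + l - 5*s)))
D(-1*4 + 3, -11)*10 = sqrt((-60 + (-1*4 + 3) + (-1*4 + 3)*(4 - 11 - 5*(-1*4 + 3)))/(4 - 11 - 5*(-1*4 + 3)))*10 = sqrt((-60 + (-4 + 3) + (-4 + 3)*(4 - 11 - 5*(-4 + 3)))/(4 - 11 - 5*(-4 + 3)))*10 = sqrt((-60 - 1 - (4 - 11 - 5*(-1)))/(4 - 11 - 5*(-1)))*10 = sqrt((-60 - 1 - (4 - 11 + 5))/(4 - 11 + 5))*10 = sqrt((-60 - 1 - 1*(-2))/(-2))*10 = sqrt(-(-60 - 1 + 2)/2)*10 = sqrt(-1/2*(-59))*10 = sqrt(59/2)*10 = (sqrt(118)/2)*10 = 5*sqrt(118)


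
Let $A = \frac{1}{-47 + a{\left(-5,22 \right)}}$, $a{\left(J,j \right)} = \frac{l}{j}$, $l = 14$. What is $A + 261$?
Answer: $\frac{133099}{510} \approx 260.98$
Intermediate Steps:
$a{\left(J,j \right)} = \frac{14}{j}$
$A = - \frac{11}{510}$ ($A = \frac{1}{-47 + \frac{14}{22}} = \frac{1}{-47 + 14 \cdot \frac{1}{22}} = \frac{1}{-47 + \frac{7}{11}} = \frac{1}{- \frac{510}{11}} = - \frac{11}{510} \approx -0.021569$)
$A + 261 = - \frac{11}{510} + 261 = \frac{133099}{510}$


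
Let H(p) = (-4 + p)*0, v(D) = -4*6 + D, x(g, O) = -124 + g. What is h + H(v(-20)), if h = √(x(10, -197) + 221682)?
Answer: 8*√3462 ≈ 470.71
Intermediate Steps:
v(D) = -24 + D
H(p) = 0
h = 8*√3462 (h = √((-124 + 10) + 221682) = √(-114 + 221682) = √221568 = 8*√3462 ≈ 470.71)
h + H(v(-20)) = 8*√3462 + 0 = 8*√3462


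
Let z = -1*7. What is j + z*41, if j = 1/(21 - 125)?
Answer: -29849/104 ≈ -287.01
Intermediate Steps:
z = -7
j = -1/104 (j = 1/(-104) = -1/104 ≈ -0.0096154)
j + z*41 = -1/104 - 7*41 = -1/104 - 287 = -29849/104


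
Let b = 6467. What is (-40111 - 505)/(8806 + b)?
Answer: -40616/15273 ≈ -2.6593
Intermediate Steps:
(-40111 - 505)/(8806 + b) = (-40111 - 505)/(8806 + 6467) = -40616/15273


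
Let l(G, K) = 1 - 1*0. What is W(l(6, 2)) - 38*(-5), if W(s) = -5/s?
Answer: 185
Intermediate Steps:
l(G, K) = 1 (l(G, K) = 1 + 0 = 1)
W(l(6, 2)) - 38*(-5) = -5/1 - 38*(-5) = -5*1 + 190 = -5 + 190 = 185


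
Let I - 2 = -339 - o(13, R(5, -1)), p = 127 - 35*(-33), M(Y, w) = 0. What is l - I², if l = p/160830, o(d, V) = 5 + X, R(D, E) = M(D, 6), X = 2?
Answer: -9515988799/80415 ≈ -1.1834e+5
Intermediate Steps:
p = 1282 (p = 127 + 1155 = 1282)
R(D, E) = 0
o(d, V) = 7 (o(d, V) = 5 + 2 = 7)
l = 641/80415 (l = 1282/160830 = 1282*(1/160830) = 641/80415 ≈ 0.0079712)
I = -344 (I = 2 + (-339 - 1*7) = 2 + (-339 - 7) = 2 - 346 = -344)
l - I² = 641/80415 - 1*(-344)² = 641/80415 - 1*118336 = 641/80415 - 118336 = -9515988799/80415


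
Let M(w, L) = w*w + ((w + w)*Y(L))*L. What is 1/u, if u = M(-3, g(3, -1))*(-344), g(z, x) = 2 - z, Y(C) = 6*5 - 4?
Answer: -1/56760 ≈ -1.7618e-5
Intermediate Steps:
Y(C) = 26 (Y(C) = 30 - 4 = 26)
M(w, L) = w**2 + 52*L*w (M(w, L) = w*w + ((w + w)*26)*L = w**2 + ((2*w)*26)*L = w**2 + (52*w)*L = w**2 + 52*L*w)
u = -56760 (u = -3*(-3 + 52*(2 - 1*3))*(-344) = -3*(-3 + 52*(2 - 3))*(-344) = -3*(-3 + 52*(-1))*(-344) = -3*(-3 - 52)*(-344) = -3*(-55)*(-344) = 165*(-344) = -56760)
1/u = 1/(-56760) = -1/56760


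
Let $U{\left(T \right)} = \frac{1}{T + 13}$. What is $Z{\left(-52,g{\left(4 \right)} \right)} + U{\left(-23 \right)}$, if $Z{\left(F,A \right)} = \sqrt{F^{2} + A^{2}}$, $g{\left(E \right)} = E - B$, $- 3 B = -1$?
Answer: $- \frac{1}{10} + \frac{\sqrt{24457}}{3} \approx 52.029$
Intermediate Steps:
$B = \frac{1}{3}$ ($B = \left(- \frac{1}{3}\right) \left(-1\right) = \frac{1}{3} \approx 0.33333$)
$g{\left(E \right)} = - \frac{1}{3} + E$ ($g{\left(E \right)} = E - \frac{1}{3} = - \frac{1}{3} + E$)
$U{\left(T \right)} = \frac{1}{13 + T}$
$Z{\left(F,A \right)} = \sqrt{A^{2} + F^{2}}$
$Z{\left(-52,g{\left(4 \right)} \right)} + U{\left(-23 \right)} = \sqrt{\left(- \frac{1}{3} + 4\right)^{2} + \left(-52\right)^{2}} + \frac{1}{13 - 23} = \sqrt{\left(\frac{11}{3}\right)^{2} + 2704} + \frac{1}{-10} = \sqrt{\frac{121}{9} + 2704} - \frac{1}{10} = \sqrt{\frac{24457}{9}} - \frac{1}{10} = \frac{\sqrt{24457}}{3} - \frac{1}{10} = - \frac{1}{10} + \frac{\sqrt{24457}}{3}$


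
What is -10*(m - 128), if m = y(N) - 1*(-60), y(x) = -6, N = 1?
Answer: 740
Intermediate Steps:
m = 54 (m = -6 - 1*(-60) = -6 + 60 = 54)
-10*(m - 128) = -10*(54 - 128) = -10*(-74) = 740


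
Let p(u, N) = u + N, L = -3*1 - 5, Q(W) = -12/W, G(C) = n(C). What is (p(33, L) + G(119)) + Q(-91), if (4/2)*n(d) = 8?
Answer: 2651/91 ≈ 29.132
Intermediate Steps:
n(d) = 4 (n(d) = (1/2)*8 = 4)
G(C) = 4
L = -8 (L = -3 - 5 = -8)
p(u, N) = N + u
(p(33, L) + G(119)) + Q(-91) = ((-8 + 33) + 4) - 12/(-91) = (25 + 4) - 12*(-1/91) = 29 + 12/91 = 2651/91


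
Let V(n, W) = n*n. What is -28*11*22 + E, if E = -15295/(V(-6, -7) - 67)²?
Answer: -6527031/961 ≈ -6791.9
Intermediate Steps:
V(n, W) = n²
E = -15295/961 (E = -15295/((-6)² - 67)² = -15295/(36 - 67)² = -15295/((-31)²) = -15295/961 ≈ -15.916)
-28*11*22 + E = -28*11*22 - 15295/961 = -308*22 - 15295/961 = -6776 - 15295/961 = -6527031/961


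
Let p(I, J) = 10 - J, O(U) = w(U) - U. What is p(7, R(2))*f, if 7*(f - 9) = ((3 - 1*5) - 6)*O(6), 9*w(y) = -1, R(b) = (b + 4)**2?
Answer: -26182/63 ≈ -415.59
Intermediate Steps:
R(b) = (4 + b)**2
w(y) = -1/9 (w(y) = (1/9)*(-1) = -1/9)
O(U) = -1/9 - U
f = 1007/63 (f = 9 + (((3 - 1*5) - 6)*(-1/9 - 1*6))/7 = 9 + (((3 - 5) - 6)*(-1/9 - 6))/7 = 9 + ((-2 - 6)*(-55/9))/7 = 9 + (-8*(-55/9))/7 = 9 + (1/7)*(440/9) = 9 + 440/63 = 1007/63 ≈ 15.984)
p(7, R(2))*f = (10 - (4 + 2)**2)*(1007/63) = (10 - 1*6**2)*(1007/63) = (10 - 1*36)*(1007/63) = (10 - 36)*(1007/63) = -26*1007/63 = -26182/63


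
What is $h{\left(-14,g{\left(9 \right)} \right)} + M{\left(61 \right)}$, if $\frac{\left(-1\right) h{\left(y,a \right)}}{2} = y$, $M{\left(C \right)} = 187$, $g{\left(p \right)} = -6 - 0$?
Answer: $215$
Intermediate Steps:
$g{\left(p \right)} = -6$ ($g{\left(p \right)} = -6 + 0 = -6$)
$h{\left(y,a \right)} = - 2 y$
$h{\left(-14,g{\left(9 \right)} \right)} + M{\left(61 \right)} = \left(-2\right) \left(-14\right) + 187 = 28 + 187 = 215$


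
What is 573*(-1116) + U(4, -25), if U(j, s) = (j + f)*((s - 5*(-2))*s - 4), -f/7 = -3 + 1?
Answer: -632790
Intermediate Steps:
f = 14 (f = -7*(-3 + 1) = -7*(-2) = 14)
U(j, s) = (-4 + s*(10 + s))*(14 + j) (U(j, s) = (j + 14)*((s - 5*(-2))*s - 4) = (14 + j)*((s + 10)*s - 4) = (14 + j)*((10 + s)*s - 4) = (14 + j)*(s*(10 + s) - 4) = (14 + j)*(-4 + s*(10 + s)) = (-4 + s*(10 + s))*(14 + j))
573*(-1116) + U(4, -25) = 573*(-1116) + (-56 - 4*4 + 14*(-25)² + 140*(-25) + 4*(-25)² + 10*4*(-25)) = -639468 + (-56 - 16 + 14*625 - 3500 + 4*625 - 1000) = -639468 + (-56 - 16 + 8750 - 3500 + 2500 - 1000) = -639468 + 6678 = -632790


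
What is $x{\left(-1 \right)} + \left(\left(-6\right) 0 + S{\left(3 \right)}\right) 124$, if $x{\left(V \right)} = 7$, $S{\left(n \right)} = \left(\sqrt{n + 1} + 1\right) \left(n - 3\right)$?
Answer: $7$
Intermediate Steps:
$S{\left(n \right)} = \left(1 + \sqrt{1 + n}\right) \left(-3 + n\right)$ ($S{\left(n \right)} = \left(\sqrt{1 + n} + 1\right) \left(-3 + n\right) = \left(1 + \sqrt{1 + n}\right) \left(-3 + n\right)$)
$x{\left(-1 \right)} + \left(\left(-6\right) 0 + S{\left(3 \right)}\right) 124 = 7 + \left(\left(-6\right) 0 + \left(-3 + 3 - 3 \sqrt{1 + 3} + 3 \sqrt{1 + 3}\right)\right) 124 = 7 + \left(0 + \left(-3 + 3 - 3 \sqrt{4} + 3 \sqrt{4}\right)\right) 124 = 7 + \left(0 + \left(-3 + 3 - 6 + 3 \cdot 2\right)\right) 124 = 7 + \left(0 + \left(-3 + 3 - 6 + 6\right)\right) 124 = 7 + \left(0 + 0\right) 124 = 7 + 0 \cdot 124 = 7 + 0 = 7$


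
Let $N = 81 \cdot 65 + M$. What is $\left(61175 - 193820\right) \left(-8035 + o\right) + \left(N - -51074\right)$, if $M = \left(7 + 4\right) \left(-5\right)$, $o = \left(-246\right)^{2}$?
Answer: $-6961285961$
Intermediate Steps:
$o = 60516$
$M = -55$ ($M = 11 \left(-5\right) = -55$)
$N = 5210$ ($N = 81 \cdot 65 - 55 = 5265 - 55 = 5210$)
$\left(61175 - 193820\right) \left(-8035 + o\right) + \left(N - -51074\right) = \left(61175 - 193820\right) \left(-8035 + 60516\right) + \left(5210 - -51074\right) = \left(-132645\right) 52481 + \left(5210 + 51074\right) = -6961342245 + 56284 = -6961285961$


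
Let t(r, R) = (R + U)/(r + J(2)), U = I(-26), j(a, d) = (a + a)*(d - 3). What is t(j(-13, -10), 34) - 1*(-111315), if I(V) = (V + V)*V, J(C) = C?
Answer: 18924243/170 ≈ 1.1132e+5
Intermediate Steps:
I(V) = 2*V² (I(V) = (2*V)*V = 2*V²)
j(a, d) = 2*a*(-3 + d) (j(a, d) = (2*a)*(-3 + d) = 2*a*(-3 + d))
U = 1352 (U = 2*(-26)² = 2*676 = 1352)
t(r, R) = (1352 + R)/(2 + r) (t(r, R) = (R + 1352)/(r + 2) = (1352 + R)/(2 + r))
t(j(-13, -10), 34) - 1*(-111315) = (1352 + 34)/(2 + 2*(-13)*(-3 - 10)) - 1*(-111315) = 1386/(2 + 2*(-13)*(-13)) + 111315 = 1386/(2 + 338) + 111315 = 1386/340 + 111315 = (1/340)*1386 + 111315 = 693/170 + 111315 = 18924243/170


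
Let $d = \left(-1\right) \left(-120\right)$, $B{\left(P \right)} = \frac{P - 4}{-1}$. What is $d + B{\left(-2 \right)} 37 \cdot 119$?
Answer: $26538$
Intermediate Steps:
$B{\left(P \right)} = 4 - P$ ($B{\left(P \right)} = \left(P - 4\right) \left(-1\right) = \left(-4 + P\right) \left(-1\right) = 4 - P$)
$d = 120$
$d + B{\left(-2 \right)} 37 \cdot 119 = 120 + \left(4 - -2\right) 37 \cdot 119 = 120 + \left(4 + 2\right) 37 \cdot 119 = 120 + 6 \cdot 37 \cdot 119 = 120 + 222 \cdot 119 = 120 + 26418 = 26538$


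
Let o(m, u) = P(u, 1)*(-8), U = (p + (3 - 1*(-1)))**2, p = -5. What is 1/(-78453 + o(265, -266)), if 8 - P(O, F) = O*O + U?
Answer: 1/487539 ≈ 2.0511e-6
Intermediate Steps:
U = 1 (U = (-5 + (3 - 1*(-1)))**2 = (-5 + (3 + 1))**2 = (-5 + 4)**2 = (-1)**2 = 1)
P(O, F) = 7 - O**2 (P(O, F) = 8 - (O*O + 1) = 8 - (O**2 + 1) = 8 - (1 + O**2) = 8 + (-1 - O**2) = 7 - O**2)
o(m, u) = -56 + 8*u**2 (o(m, u) = (7 - u**2)*(-8) = -56 + 8*u**2)
1/(-78453 + o(265, -266)) = 1/(-78453 + (-56 + 8*(-266)**2)) = 1/(-78453 + (-56 + 8*70756)) = 1/(-78453 + (-56 + 566048)) = 1/(-78453 + 565992) = 1/487539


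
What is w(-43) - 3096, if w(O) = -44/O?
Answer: -133084/43 ≈ -3095.0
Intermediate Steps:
w(-43) - 3096 = -44/(-43) - 3096 = -44*(-1/43) - 3096 = 44/43 - 3096 = -133084/43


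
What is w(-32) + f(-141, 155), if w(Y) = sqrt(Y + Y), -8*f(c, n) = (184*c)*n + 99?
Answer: 4021221/8 + 8*I ≈ 5.0265e+5 + 8.0*I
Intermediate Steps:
f(c, n) = -99/8 - 23*c*n (f(c, n) = -((184*c)*n + 99)/8 = -(184*c*n + 99)/8 = -(99 + 184*c*n)/8 = -99/8 - 23*c*n)
w(Y) = sqrt(2)*sqrt(Y) (w(Y) = sqrt(2*Y) = sqrt(2)*sqrt(Y))
w(-32) + f(-141, 155) = sqrt(2)*sqrt(-32) + (-99/8 - 23*(-141)*155) = sqrt(2)*(4*I*sqrt(2)) + (-99/8 + 502665) = 8*I + 4021221/8 = 4021221/8 + 8*I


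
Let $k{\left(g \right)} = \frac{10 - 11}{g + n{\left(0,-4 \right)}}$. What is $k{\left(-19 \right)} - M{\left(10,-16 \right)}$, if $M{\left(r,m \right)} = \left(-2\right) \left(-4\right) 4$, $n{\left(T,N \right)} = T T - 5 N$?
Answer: $-33$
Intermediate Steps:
$n{\left(T,N \right)} = T^{2} - 5 N$
$M{\left(r,m \right)} = 32$ ($M{\left(r,m \right)} = 8 \cdot 4 = 32$)
$k{\left(g \right)} = - \frac{1}{20 + g}$ ($k{\left(g \right)} = \frac{10 - 11}{g + \left(0^{2} - -20\right)} = - \frac{1}{g + \left(0 + 20\right)} = - \frac{1}{g + 20} = - \frac{1}{20 + g}$)
$k{\left(-19 \right)} - M{\left(10,-16 \right)} = - \frac{1}{20 - 19} - 32 = - 1^{-1} - 32 = \left(-1\right) 1 - 32 = -1 - 32 = -33$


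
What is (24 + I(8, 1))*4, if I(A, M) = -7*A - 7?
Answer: -156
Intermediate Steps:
I(A, M) = -7 - 7*A
(24 + I(8, 1))*4 = (24 + (-7 - 7*8))*4 = (24 + (-7 - 56))*4 = (24 - 63)*4 = -39*4 = -156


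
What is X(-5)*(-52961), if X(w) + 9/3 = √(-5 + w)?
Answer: 158883 - 52961*I*√10 ≈ 1.5888e+5 - 1.6748e+5*I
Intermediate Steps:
X(w) = -3 + √(-5 + w)
X(-5)*(-52961) = (-3 + √(-5 - 5))*(-52961) = (-3 + √(-10))*(-52961) = (-3 + I*√10)*(-52961) = 158883 - 52961*I*√10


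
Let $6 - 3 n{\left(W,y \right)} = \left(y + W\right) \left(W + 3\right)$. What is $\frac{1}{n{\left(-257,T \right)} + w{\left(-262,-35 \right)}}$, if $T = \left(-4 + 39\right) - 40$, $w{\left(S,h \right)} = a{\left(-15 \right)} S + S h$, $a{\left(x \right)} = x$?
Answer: $- \frac{3}{27242} \approx -0.00011012$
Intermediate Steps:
$w{\left(S,h \right)} = - 15 S + S h$
$T = -5$ ($T = 35 - 40 = -5$)
$n{\left(W,y \right)} = 2 - \frac{\left(3 + W\right) \left(W + y\right)}{3}$ ($n{\left(W,y \right)} = 2 - \frac{\left(y + W\right) \left(W + 3\right)}{3} = 2 - \frac{\left(W + y\right) \left(3 + W\right)}{3} = 2 - \frac{\left(3 + W\right) \left(W + y\right)}{3}$)
$\frac{1}{n{\left(-257,T \right)} + w{\left(-262,-35 \right)}} = \frac{1}{\left(2 - -257 - -5 - \frac{\left(-257\right)^{2}}{3} - \left(- \frac{257}{3}\right) \left(-5\right)\right) - 262 \left(-15 - 35\right)} = \frac{1}{\left(2 + 257 + 5 - \frac{66049}{3} - \frac{1285}{3}\right) - -13100} = \frac{1}{\left(2 + 257 + 5 - \frac{66049}{3} - \frac{1285}{3}\right) + 13100} = \frac{1}{- \frac{66542}{3} + 13100} = \frac{1}{- \frac{27242}{3}} = - \frac{3}{27242}$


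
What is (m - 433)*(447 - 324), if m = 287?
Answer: -17958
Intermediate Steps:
(m - 433)*(447 - 324) = (287 - 433)*(447 - 324) = -146*123 = -17958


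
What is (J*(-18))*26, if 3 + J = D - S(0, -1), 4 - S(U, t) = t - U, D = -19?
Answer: 12636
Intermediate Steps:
S(U, t) = 4 + U - t (S(U, t) = 4 - (t - U) = 4 + (U - t) = 4 + U - t)
J = -27 (J = -3 + (-19 - (4 + 0 - 1*(-1))) = -3 + (-19 - (4 + 0 + 1)) = -3 + (-19 - 1*5) = -3 + (-19 - 5) = -3 - 24 = -27)
(J*(-18))*26 = -27*(-18)*26 = 486*26 = 12636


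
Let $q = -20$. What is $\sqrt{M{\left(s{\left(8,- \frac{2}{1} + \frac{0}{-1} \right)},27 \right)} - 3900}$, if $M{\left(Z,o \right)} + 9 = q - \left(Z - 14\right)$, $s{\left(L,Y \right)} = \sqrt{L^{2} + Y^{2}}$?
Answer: $\sqrt{-3915 - 2 \sqrt{17}} \approx 62.636 i$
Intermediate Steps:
$M{\left(Z,o \right)} = -15 - Z$ ($M{\left(Z,o \right)} = -9 - \left(20 - 14 + Z\right) = -9 - \left(6 + Z\right) = -15 - Z$)
$\sqrt{M{\left(s{\left(8,- \frac{2}{1} + \frac{0}{-1} \right)},27 \right)} - 3900} = \sqrt{\left(-15 - \sqrt{8^{2} + \left(- \frac{2}{1} + \frac{0}{-1}\right)^{2}}\right) - 3900} = \sqrt{\left(-15 - \sqrt{64 + \left(\left(-2\right) 1 + 0 \left(-1\right)\right)^{2}}\right) - 3900} = \sqrt{\left(-15 - \sqrt{64 + \left(-2 + 0\right)^{2}}\right) - 3900} = \sqrt{\left(-15 - \sqrt{64 + \left(-2\right)^{2}}\right) - 3900} = \sqrt{\left(-15 - \sqrt{64 + 4}\right) - 3900} = \sqrt{\left(-15 - \sqrt{68}\right) - 3900} = \sqrt{\left(-15 - 2 \sqrt{17}\right) - 3900} = \sqrt{-3915 - 2 \sqrt{17}}$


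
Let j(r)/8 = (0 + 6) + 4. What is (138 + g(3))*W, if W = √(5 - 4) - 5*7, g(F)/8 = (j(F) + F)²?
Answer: -1878500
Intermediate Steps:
j(r) = 80 (j(r) = 8*((0 + 6) + 4) = 8*(6 + 4) = 8*10 = 80)
g(F) = 8*(80 + F)²
W = -34 (W = √1 - 35 = 1 - 35 = -34)
(138 + g(3))*W = (138 + 8*(80 + 3)²)*(-34) = (138 + 8*83²)*(-34) = (138 + 8*6889)*(-34) = (138 + 55112)*(-34) = 55250*(-34) = -1878500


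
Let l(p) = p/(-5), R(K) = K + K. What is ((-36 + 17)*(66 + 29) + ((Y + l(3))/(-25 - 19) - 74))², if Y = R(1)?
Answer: 170888811769/48400 ≈ 3.5308e+6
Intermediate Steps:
R(K) = 2*K
Y = 2 (Y = 2*1 = 2)
l(p) = -p/5 (l(p) = p*(-⅕) = -p/5)
((-36 + 17)*(66 + 29) + ((Y + l(3))/(-25 - 19) - 74))² = ((-36 + 17)*(66 + 29) + ((2 - ⅕*3)/(-25 - 19) - 74))² = (-19*95 + ((2 - ⅗)/(-44) - 74))² = (-1805 + ((7/5)*(-1/44) - 74))² = (-1805 + (-7/220 - 74))² = (-1805 - 16287/220)² = (-413387/220)² = 170888811769/48400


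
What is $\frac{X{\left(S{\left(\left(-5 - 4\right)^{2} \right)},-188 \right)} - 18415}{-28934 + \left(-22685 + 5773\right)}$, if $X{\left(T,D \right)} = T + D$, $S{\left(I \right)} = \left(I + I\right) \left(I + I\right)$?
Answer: $- \frac{1}{6} \approx -0.16667$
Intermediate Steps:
$S{\left(I \right)} = 4 I^{2}$ ($S{\left(I \right)} = 2 I 2 I = 4 I^{2}$)
$X{\left(T,D \right)} = D + T$
$\frac{X{\left(S{\left(\left(-5 - 4\right)^{2} \right)},-188 \right)} - 18415}{-28934 + \left(-22685 + 5773\right)} = \frac{\left(-188 + 4 \left(\left(-5 - 4\right)^{2}\right)^{2}\right) - 18415}{-28934 + \left(-22685 + 5773\right)} = \frac{\left(-188 + 4 \left(\left(-9\right)^{2}\right)^{2}\right) - 18415}{-28934 - 16912} = \frac{\left(-188 + 4 \cdot 81^{2}\right) - 18415}{-45846} = \left(\left(-188 + 4 \cdot 6561\right) - 18415\right) \left(- \frac{1}{45846}\right) = \left(\left(-188 + 26244\right) - 18415\right) \left(- \frac{1}{45846}\right) = \left(26056 - 18415\right) \left(- \frac{1}{45846}\right) = 7641 \left(- \frac{1}{45846}\right) = - \frac{1}{6}$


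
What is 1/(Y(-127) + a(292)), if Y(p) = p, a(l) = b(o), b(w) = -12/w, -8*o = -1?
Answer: -1/223 ≈ -0.0044843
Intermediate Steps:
o = 1/8 (o = -1/8*(-1) = 1/8 ≈ 0.12500)
a(l) = -96 (a(l) = -12/1/8 = -12*8 = -96)
1/(Y(-127) + a(292)) = 1/(-127 - 96) = 1/(-223) = -1/223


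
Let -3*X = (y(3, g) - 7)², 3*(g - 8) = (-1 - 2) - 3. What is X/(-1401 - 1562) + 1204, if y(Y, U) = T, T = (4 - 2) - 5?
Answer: 10702456/8889 ≈ 1204.0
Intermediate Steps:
T = -3 (T = 2 - 5 = -3)
g = 6 (g = 8 + ((-1 - 2) - 3)/3 = 8 + (-3 - 3)/3 = 8 + (⅓)*(-6) = 8 - 2 = 6)
y(Y, U) = -3
X = -100/3 (X = -(-3 - 7)²/3 = -⅓*(-10)² = -⅓*100 = -100/3 ≈ -33.333)
X/(-1401 - 1562) + 1204 = -100/(3*(-1401 - 1562)) + 1204 = -100/3/(-2963) + 1204 = -100/3*(-1/2963) + 1204 = 100/8889 + 1204 = 10702456/8889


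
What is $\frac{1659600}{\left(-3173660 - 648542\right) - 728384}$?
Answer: $- \frac{276600}{758431} \approx -0.3647$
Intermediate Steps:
$\frac{1659600}{\left(-3173660 - 648542\right) - 728384} = \frac{1659600}{-3822202 - 728384} = \frac{1659600}{-4550586} = 1659600 \left(- \frac{1}{4550586}\right) = - \frac{276600}{758431}$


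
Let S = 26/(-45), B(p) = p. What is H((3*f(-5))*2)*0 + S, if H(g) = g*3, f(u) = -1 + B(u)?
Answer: -26/45 ≈ -0.57778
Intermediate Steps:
S = -26/45 (S = 26*(-1/45) = -26/45 ≈ -0.57778)
f(u) = -1 + u
H(g) = 3*g
H((3*f(-5))*2)*0 + S = (3*((3*(-1 - 5))*2))*0 - 26/45 = (3*((3*(-6))*2))*0 - 26/45 = (3*(-18*2))*0 - 26/45 = (3*(-36))*0 - 26/45 = -108*0 - 26/45 = 0 - 26/45 = -26/45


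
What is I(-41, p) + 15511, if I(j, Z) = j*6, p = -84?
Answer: 15265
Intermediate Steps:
I(j, Z) = 6*j
I(-41, p) + 15511 = 6*(-41) + 15511 = -246 + 15511 = 15265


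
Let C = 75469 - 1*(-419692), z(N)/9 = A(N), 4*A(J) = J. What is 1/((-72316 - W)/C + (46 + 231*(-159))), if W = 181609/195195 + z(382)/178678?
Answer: -34539512098711620/1267017966720088199189 ≈ -2.7260e-5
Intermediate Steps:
A(J) = J/4
z(N) = 9*N/4 (z(N) = 9*(N/4) = 9*N/4)
C = 495161 (C = 75469 + 419692 = 495161)
W = 65234606009/69754104420 (W = 181609/195195 + ((9/4)*382)/178678 = 181609*(1/195195) + (1719/2)*(1/178678) = 181609/195195 + 1719/357356 = 65234606009/69754104420 ≈ 0.93521)
1/((-72316 - W)/C + (46 + 231*(-159))) = 1/((-72316 - 1*65234606009/69754104420)/495161 + (46 + 231*(-159))) = 1/((-72316 - 65234606009/69754104420)*(1/495161) + (46 - 36729)) = 1/(-5044403049842729/69754104420*1/495161 - 36683) = 1/(-5044403049842729/34539512098711620 - 36683) = 1/(-1267017966720088199189/34539512098711620) = -34539512098711620/1267017966720088199189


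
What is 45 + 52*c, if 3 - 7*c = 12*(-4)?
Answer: 2967/7 ≈ 423.86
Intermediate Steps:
c = 51/7 (c = 3/7 - 12*(-4)/7 = 3/7 - 1/7*(-48) = 3/7 + 48/7 = 51/7 ≈ 7.2857)
45 + 52*c = 45 + 52*(51/7) = 45 + 2652/7 = 2967/7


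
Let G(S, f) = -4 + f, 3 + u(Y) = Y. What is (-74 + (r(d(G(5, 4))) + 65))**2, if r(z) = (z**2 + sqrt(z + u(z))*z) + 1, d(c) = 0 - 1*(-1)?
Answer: (7 - I)**2 ≈ 48.0 - 14.0*I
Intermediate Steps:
u(Y) = -3 + Y
d(c) = 1 (d(c) = 0 + 1 = 1)
r(z) = 1 + z**2 + z*sqrt(-3 + 2*z) (r(z) = (z**2 + sqrt(z + (-3 + z))*z) + 1 = (z**2 + sqrt(-3 + 2*z)*z) + 1 = (z**2 + z*sqrt(-3 + 2*z)) + 1 = 1 + z**2 + z*sqrt(-3 + 2*z))
(-74 + (r(d(G(5, 4))) + 65))**2 = (-74 + ((1 + 1**2 + 1*sqrt(-3 + 2*1)) + 65))**2 = (-74 + ((1 + 1 + 1*sqrt(-3 + 2)) + 65))**2 = (-74 + ((1 + 1 + 1*sqrt(-1)) + 65))**2 = (-74 + ((1 + 1 + 1*I) + 65))**2 = (-74 + ((1 + 1 + I) + 65))**2 = (-74 + ((2 + I) + 65))**2 = (-74 + (67 + I))**2 = (-7 + I)**2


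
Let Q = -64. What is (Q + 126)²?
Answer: 3844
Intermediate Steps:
(Q + 126)² = (-64 + 126)² = 62² = 3844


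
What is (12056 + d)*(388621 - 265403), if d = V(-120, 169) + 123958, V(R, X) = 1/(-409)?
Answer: 6854583455050/409 ≈ 1.6759e+10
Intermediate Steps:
V(R, X) = -1/409
d = 50698821/409 (d = -1/409 + 123958 = 50698821/409 ≈ 1.2396e+5)
(12056 + d)*(388621 - 265403) = (12056 + 50698821/409)*(388621 - 265403) = (55629725/409)*123218 = 6854583455050/409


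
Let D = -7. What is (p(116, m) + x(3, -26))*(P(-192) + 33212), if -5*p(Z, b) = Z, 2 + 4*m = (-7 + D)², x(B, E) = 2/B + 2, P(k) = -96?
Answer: -10199728/15 ≈ -6.7998e+5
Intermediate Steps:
x(B, E) = 2 + 2/B (x(B, E) = 2/B + 2 = 2 + 2/B)
m = 97/2 (m = -½ + (-7 - 7)²/4 = -½ + (¼)*(-14)² = -½ + (¼)*196 = -½ + 49 = 97/2 ≈ 48.500)
p(Z, b) = -Z/5
(p(116, m) + x(3, -26))*(P(-192) + 33212) = (-⅕*116 + (2 + 2/3))*(-96 + 33212) = (-116/5 + (2 + 2*(⅓)))*33116 = (-116/5 + (2 + ⅔))*33116 = (-116/5 + 8/3)*33116 = -308/15*33116 = -10199728/15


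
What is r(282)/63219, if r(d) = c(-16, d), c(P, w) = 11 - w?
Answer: -271/63219 ≈ -0.0042867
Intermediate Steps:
r(d) = 11 - d
r(282)/63219 = (11 - 1*282)/63219 = (11 - 282)*(1/63219) = -271*1/63219 = -271/63219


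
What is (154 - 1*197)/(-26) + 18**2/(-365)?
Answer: 7271/9490 ≈ 0.76618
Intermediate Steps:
(154 - 1*197)/(-26) + 18**2/(-365) = (154 - 197)*(-1/26) + 324*(-1/365) = -43*(-1/26) - 324/365 = 43/26 - 324/365 = 7271/9490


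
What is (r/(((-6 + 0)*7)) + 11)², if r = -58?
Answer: 67600/441 ≈ 153.29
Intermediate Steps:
(r/(((-6 + 0)*7)) + 11)² = (-58*1/(7*(-6 + 0)) + 11)² = (-58/((-6*7)) + 11)² = (-58/(-42) + 11)² = (-58*(-1/42) + 11)² = (29/21 + 11)² = (260/21)² = 67600/441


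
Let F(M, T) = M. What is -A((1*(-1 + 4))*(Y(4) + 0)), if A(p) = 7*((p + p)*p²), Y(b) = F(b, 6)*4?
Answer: -1548288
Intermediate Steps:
Y(b) = 4*b (Y(b) = b*4 = 4*b)
A(p) = 14*p³ (A(p) = 7*((2*p)*p²) = 7*(2*p³) = 14*p³)
-A((1*(-1 + 4))*(Y(4) + 0)) = -14*((1*(-1 + 4))*(4*4 + 0))³ = -14*((1*3)*(16 + 0))³ = -14*(3*16)³ = -14*48³ = -14*110592 = -1*1548288 = -1548288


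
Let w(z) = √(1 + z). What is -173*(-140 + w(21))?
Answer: 24220 - 173*√22 ≈ 23409.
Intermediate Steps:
-173*(-140 + w(21)) = -173*(-140 + √(1 + 21)) = -173*(-140 + √22) = 24220 - 173*√22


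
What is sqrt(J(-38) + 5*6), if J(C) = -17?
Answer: sqrt(13) ≈ 3.6056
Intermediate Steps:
sqrt(J(-38) + 5*6) = sqrt(-17 + 5*6) = sqrt(-17 + 30) = sqrt(13)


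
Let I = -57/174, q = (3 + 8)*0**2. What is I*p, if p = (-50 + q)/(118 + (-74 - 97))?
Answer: -475/1537 ≈ -0.30904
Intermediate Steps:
q = 0 (q = 11*0 = 0)
I = -19/58 (I = -57*1/174 = -19/58 ≈ -0.32759)
p = 50/53 (p = (-50 + 0)/(118 + (-74 - 97)) = -50/(118 - 171) = -50/(-53) = -50*(-1/53) = 50/53 ≈ 0.94340)
I*p = -19/58*50/53 = -475/1537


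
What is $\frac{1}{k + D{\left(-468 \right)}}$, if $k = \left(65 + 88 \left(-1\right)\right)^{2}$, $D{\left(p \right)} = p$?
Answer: $\frac{1}{61} \approx 0.016393$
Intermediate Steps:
$k = 529$ ($k = \left(65 - 88\right)^{2} = \left(-23\right)^{2} = 529$)
$\frac{1}{k + D{\left(-468 \right)}} = \frac{1}{529 - 468} = \frac{1}{61}$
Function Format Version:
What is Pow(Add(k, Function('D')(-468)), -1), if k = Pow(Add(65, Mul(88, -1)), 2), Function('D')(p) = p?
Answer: Rational(1, 61) ≈ 0.016393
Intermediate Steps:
k = 529 (k = Pow(Add(65, -88), 2) = Pow(-23, 2) = 529)
Pow(Add(k, Function('D')(-468)), -1) = Pow(Add(529, -468), -1) = Pow(61, -1) = Rational(1, 61)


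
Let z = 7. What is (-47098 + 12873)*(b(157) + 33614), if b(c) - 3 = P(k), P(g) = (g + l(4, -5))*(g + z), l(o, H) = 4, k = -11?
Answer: -1151500125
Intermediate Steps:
P(g) = (4 + g)*(7 + g) (P(g) = (g + 4)*(g + 7) = (4 + g)*(7 + g))
b(c) = 31 (b(c) = 3 + (28 + (-11)**2 + 11*(-11)) = 3 + (28 + 121 - 121) = 3 + 28 = 31)
(-47098 + 12873)*(b(157) + 33614) = (-47098 + 12873)*(31 + 33614) = -34225*33645 = -1151500125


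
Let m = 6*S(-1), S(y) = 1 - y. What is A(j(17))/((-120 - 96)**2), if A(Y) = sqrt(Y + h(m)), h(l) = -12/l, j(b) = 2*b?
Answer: sqrt(33)/46656 ≈ 0.00012313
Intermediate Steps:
m = 12 (m = 6*(1 - 1*(-1)) = 6*(1 + 1) = 6*2 = 12)
A(Y) = sqrt(-1 + Y) (A(Y) = sqrt(Y - 12/12) = sqrt(Y - 12*1/12) = sqrt(Y - 1) = sqrt(-1 + Y))
A(j(17))/((-120 - 96)**2) = sqrt(-1 + 2*17)/((-120 - 96)**2) = sqrt(-1 + 34)/((-216)**2) = sqrt(33)/46656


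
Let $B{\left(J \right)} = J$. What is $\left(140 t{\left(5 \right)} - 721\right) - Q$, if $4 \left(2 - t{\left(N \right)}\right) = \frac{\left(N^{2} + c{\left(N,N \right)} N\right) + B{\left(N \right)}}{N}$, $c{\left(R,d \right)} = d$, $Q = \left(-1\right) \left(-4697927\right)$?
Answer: $-4698753$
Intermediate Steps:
$Q = 4697927$
$t{\left(N \right)} = 2 - \frac{N + 2 N^{2}}{4 N}$ ($t{\left(N \right)} = 2 - \frac{\left(\left(N^{2} + N N\right) + N\right) \frac{1}{N}}{4} = 2 - \frac{\left(\left(N^{2} + N^{2}\right) + N\right) \frac{1}{N}}{4} = 2 - \frac{\left(2 N^{2} + N\right) \frac{1}{N}}{4} = 2 - \frac{\left(N + 2 N^{2}\right) \frac{1}{N}}{4} = 2 - \frac{\frac{1}{N} \left(N + 2 N^{2}\right)}{4} = 2 - \frac{N + 2 N^{2}}{4 N}$)
$\left(140 t{\left(5 \right)} - 721\right) - Q = \left(140 \left(\frac{7}{4} - \frac{5}{2}\right) - 721\right) - 4697927 = \left(140 \left(- \frac{3}{4}\right) - 721\right) - 4697927 = \left(-105 - 721\right) - 4697927 = -826 - 4697927 = -4698753$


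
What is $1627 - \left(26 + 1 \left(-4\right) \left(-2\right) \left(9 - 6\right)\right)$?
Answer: $1577$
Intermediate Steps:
$1627 - \left(26 + 1 \left(-4\right) \left(-2\right) \left(9 - 6\right)\right) = 1627 - \left(26 + \left(-4\right) \left(-2\right) \left(9 - 6\right)\right) = 1627 - \left(26 + 8 \cdot 3\right) = 1627 - \left(26 + 24\right) = 1627 - 50 = 1577$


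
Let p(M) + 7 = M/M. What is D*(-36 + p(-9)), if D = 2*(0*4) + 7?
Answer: -294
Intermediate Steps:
p(M) = -6 (p(M) = -7 + M/M = -7 + 1 = -6)
D = 7 (D = 2*0 + 7 = 0 + 7 = 7)
D*(-36 + p(-9)) = 7*(-36 - 6) = 7*(-42) = -294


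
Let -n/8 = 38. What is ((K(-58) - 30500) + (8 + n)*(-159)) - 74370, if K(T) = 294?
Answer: -57512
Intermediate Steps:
n = -304 (n = -8*38 = -304)
((K(-58) - 30500) + (8 + n)*(-159)) - 74370 = ((294 - 30500) + (8 - 304)*(-159)) - 74370 = (-30206 - 296*(-159)) - 74370 = (-30206 + 47064) - 74370 = 16858 - 74370 = -57512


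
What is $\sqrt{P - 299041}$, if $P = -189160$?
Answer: $i \sqrt{488201} \approx 698.71 i$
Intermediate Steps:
$\sqrt{P - 299041} = \sqrt{-189160 - 299041} = \sqrt{-488201} = i \sqrt{488201}$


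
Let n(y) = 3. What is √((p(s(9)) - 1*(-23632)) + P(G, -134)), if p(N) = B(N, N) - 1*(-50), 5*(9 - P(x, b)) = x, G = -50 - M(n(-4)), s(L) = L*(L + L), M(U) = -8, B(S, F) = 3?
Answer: 12*√4115/5 ≈ 153.96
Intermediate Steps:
s(L) = 2*L² (s(L) = L*(2*L) = 2*L²)
G = -42 (G = -50 - 1*(-8) = -50 + 8 = -42)
P(x, b) = 9 - x/5
p(N) = 53 (p(N) = 3 - 1*(-50) = 3 + 50 = 53)
√((p(s(9)) - 1*(-23632)) + P(G, -134)) = √((53 - 1*(-23632)) + (9 - ⅕*(-42))) = √((53 + 23632) + (9 + 42/5)) = √(23685 + 87/5) = √(118512/5) = 12*√4115/5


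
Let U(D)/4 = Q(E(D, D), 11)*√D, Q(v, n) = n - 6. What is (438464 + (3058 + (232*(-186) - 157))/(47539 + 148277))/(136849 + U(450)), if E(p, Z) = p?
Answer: 3916537473639559/1222379343578872 - 2146455659325*√2/305594835894718 ≈ 3.1941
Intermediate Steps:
Q(v, n) = -6 + n
U(D) = 20*√D (U(D) = 4*((-6 + 11)*√D) = 4*(5*√D) = 20*√D)
(438464 + (3058 + (232*(-186) - 157))/(47539 + 148277))/(136849 + U(450)) = (438464 + (3058 + (232*(-186) - 157))/(47539 + 148277))/(136849 + 20*√450) = (438464 + (3058 + (-43152 - 157))/195816)/(136849 + 20*(15*√2)) = (438464 + (3058 - 43309)*(1/195816))/(136849 + 300*√2) = (438464 - 40251*1/195816)/(136849 + 300*√2) = (438464 - 13417/65272)/(136849 + 300*√2) = 28619408791/(65272*(136849 + 300*√2))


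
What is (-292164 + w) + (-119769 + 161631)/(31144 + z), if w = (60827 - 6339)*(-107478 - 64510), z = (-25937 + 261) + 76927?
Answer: -257390288355266/27465 ≈ -9.3716e+9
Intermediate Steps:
z = 51251 (z = -25676 + 76927 = 51251)
w = -9371282144 (w = 54488*(-171988) = -9371282144)
(-292164 + w) + (-119769 + 161631)/(31144 + z) = (-292164 - 9371282144) + (-119769 + 161631)/(31144 + 51251) = -9371574308 + 41862/82395 = -9371574308 + 41862*(1/82395) = -9371574308 + 13954/27465 = -257390288355266/27465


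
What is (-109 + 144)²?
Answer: 1225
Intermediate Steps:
(-109 + 144)² = 35² = 1225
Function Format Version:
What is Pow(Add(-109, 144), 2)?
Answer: 1225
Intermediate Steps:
Pow(Add(-109, 144), 2) = Pow(35, 2) = 1225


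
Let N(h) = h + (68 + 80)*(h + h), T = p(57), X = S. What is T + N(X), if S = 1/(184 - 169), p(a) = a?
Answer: 384/5 ≈ 76.800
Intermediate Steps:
S = 1/15 ≈ 0.066667
X = 1/15 ≈ 0.066667
T = 57
N(h) = 297*h (N(h) = h + 148*(2*h) = h + 296*h = 297*h)
T + N(X) = 57 + 297*(1/15) = 57 + 99/5 = 384/5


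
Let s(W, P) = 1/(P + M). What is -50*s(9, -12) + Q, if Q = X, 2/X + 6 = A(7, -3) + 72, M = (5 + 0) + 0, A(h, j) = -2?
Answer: 1607/224 ≈ 7.1741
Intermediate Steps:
M = 5 (M = 5 + 0 = 5)
s(W, P) = 1/(5 + P) (s(W, P) = 1/(P + 5) = 1/(5 + P))
X = 1/32 (X = 2/(-6 + (-2 + 72)) = 2/(-6 + 70) = 2/64 = 2*(1/64) = 1/32 ≈ 0.031250)
Q = 1/32 ≈ 0.031250
-50*s(9, -12) + Q = -50/(5 - 12) + 1/32 = -50/(-7) + 1/32 = -50*(-⅐) + 1/32 = 50/7 + 1/32 = 1607/224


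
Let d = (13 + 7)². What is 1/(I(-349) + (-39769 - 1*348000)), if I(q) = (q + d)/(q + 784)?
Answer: -145/56226488 ≈ -2.5789e-6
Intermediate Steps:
d = 400 (d = 20² = 400)
I(q) = (400 + q)/(784 + q) (I(q) = (q + 400)/(q + 784) = (400 + q)/(784 + q))
1/(I(-349) + (-39769 - 1*348000)) = 1/((400 - 349)/(784 - 349) + (-39769 - 1*348000)) = 1/(51/435 + (-39769 - 348000)) = 1/((1/435)*51 - 387769) = 1/(17/145 - 387769) = 1/(-56226488/145) = -145/56226488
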